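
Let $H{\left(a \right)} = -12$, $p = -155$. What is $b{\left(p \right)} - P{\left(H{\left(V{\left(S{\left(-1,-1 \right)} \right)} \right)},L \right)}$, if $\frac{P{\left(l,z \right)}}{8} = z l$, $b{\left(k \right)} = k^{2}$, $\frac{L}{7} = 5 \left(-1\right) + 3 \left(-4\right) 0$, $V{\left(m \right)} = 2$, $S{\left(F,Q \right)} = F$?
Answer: $20665$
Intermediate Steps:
$L = -35$ ($L = 7 \left(5 \left(-1\right) + 3 \left(-4\right) 0\right) = 7 \left(-5 - 0\right) = 7 \left(-5 + 0\right) = 7 \left(-5\right) = -35$)
$P{\left(l,z \right)} = 8 l z$ ($P{\left(l,z \right)} = 8 z l = 8 l z$)
$b{\left(p \right)} - P{\left(H{\left(V{\left(S{\left(-1,-1 \right)} \right)} \right)},L \right)} = \left(-155\right)^{2} - 8 \left(-12\right) \left(-35\right) = 24025 - 3360 = 20665$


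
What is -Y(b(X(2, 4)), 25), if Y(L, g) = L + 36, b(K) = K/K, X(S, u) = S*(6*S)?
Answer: -37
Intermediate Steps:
X(S, u) = 6*S**2
b(K) = 1
Y(L, g) = 36 + L
-Y(b(X(2, 4)), 25) = -(36 + 1) = -1*37 = -37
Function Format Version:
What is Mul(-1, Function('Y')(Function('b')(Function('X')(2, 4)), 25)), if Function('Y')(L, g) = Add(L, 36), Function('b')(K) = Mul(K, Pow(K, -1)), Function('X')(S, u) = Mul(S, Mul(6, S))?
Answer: -37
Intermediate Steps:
Function('X')(S, u) = Mul(6, Pow(S, 2))
Function('b')(K) = 1
Function('Y')(L, g) = Add(36, L)
Mul(-1, Function('Y')(Function('b')(Function('X')(2, 4)), 25)) = Mul(-1, Add(36, 1)) = Mul(-1, 37) = -37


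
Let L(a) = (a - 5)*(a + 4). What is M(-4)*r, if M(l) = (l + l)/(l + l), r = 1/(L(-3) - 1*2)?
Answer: -⅒ ≈ -0.10000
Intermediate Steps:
L(a) = (-5 + a)*(4 + a)
r = -⅒ (r = 1/((-20 + (-3)² - 1*(-3)) - 1*2) = 1/((-20 + 9 + 3) - 2) = 1/(-8 - 2) = 1/(-10) = -⅒ ≈ -0.10000)
M(l) = 1 (M(l) = (2*l)/((2*l)) = (2*l)*(1/(2*l)) = 1)
M(-4)*r = 1*(-⅒) = -⅒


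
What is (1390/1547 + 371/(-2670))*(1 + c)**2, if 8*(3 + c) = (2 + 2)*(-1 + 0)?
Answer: 15686815/3304392 ≈ 4.7473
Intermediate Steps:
c = -7/2 (c = -3 + ((2 + 2)*(-1 + 0))/8 = -3 + (4*(-1))/8 = -3 + (1/8)*(-4) = -3 - 1/2 = -7/2 ≈ -3.5000)
(1390/1547 + 371/(-2670))*(1 + c)**2 = (1390/1547 + 371/(-2670))*(1 - 7/2)**2 = (1390*(1/1547) + 371*(-1/2670))*(-5/2)**2 = (1390/1547 - 371/2670)*(25/4) = (3137363/4130490)*(25/4) = 15686815/3304392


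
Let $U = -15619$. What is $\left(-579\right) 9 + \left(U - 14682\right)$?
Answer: $-35512$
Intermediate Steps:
$\left(-579\right) 9 + \left(U - 14682\right) = \left(-579\right) 9 - 30301 = -5211 - 30301 = -35512$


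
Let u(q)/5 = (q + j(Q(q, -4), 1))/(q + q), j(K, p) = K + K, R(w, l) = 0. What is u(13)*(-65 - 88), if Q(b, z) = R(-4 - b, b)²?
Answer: -765/2 ≈ -382.50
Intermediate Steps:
Q(b, z) = 0 (Q(b, z) = 0² = 0)
j(K, p) = 2*K
u(q) = 5/2 (u(q) = 5*((q + 2*0)/(q + q)) = 5*((q + 0)/((2*q))) = 5*(q*(1/(2*q))) = 5*(½) = 5/2)
u(13)*(-65 - 88) = 5*(-65 - 88)/2 = (5/2)*(-153) = -765/2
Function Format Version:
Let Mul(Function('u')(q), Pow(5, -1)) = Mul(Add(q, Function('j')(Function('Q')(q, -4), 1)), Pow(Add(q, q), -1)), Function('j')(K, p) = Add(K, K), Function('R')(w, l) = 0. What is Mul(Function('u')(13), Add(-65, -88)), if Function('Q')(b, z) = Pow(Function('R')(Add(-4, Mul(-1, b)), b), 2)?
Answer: Rational(-765, 2) ≈ -382.50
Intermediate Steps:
Function('Q')(b, z) = 0 (Function('Q')(b, z) = Pow(0, 2) = 0)
Function('j')(K, p) = Mul(2, K)
Function('u')(q) = Rational(5, 2) (Function('u')(q) = Mul(5, Mul(Add(q, Mul(2, 0)), Pow(Add(q, q), -1))) = Mul(5, Mul(Add(q, 0), Pow(Mul(2, q), -1))) = Mul(5, Mul(q, Mul(Rational(1, 2), Pow(q, -1)))) = Mul(5, Rational(1, 2)) = Rational(5, 2))
Mul(Function('u')(13), Add(-65, -88)) = Mul(Rational(5, 2), Add(-65, -88)) = Mul(Rational(5, 2), -153) = Rational(-765, 2)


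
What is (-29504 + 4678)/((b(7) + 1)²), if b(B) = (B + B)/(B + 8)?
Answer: -5585850/841 ≈ -6641.9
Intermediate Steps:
b(B) = 2*B/(8 + B) (b(B) = (2*B)/(8 + B) = 2*B/(8 + B))
(-29504 + 4678)/((b(7) + 1)²) = (-29504 + 4678)/((2*7/(8 + 7) + 1)²) = -24826/(2*7/15 + 1)² = -24826/(2*7*(1/15) + 1)² = -24826/(14/15 + 1)² = -24826/((29/15)²) = -24826/841/225 = -24826*225/841 = -5585850/841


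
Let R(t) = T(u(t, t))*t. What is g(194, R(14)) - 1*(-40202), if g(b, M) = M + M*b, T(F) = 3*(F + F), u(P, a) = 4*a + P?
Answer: 1186802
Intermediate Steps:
u(P, a) = P + 4*a
T(F) = 6*F (T(F) = 3*(2*F) = 6*F)
R(t) = 30*t² (R(t) = (6*(t + 4*t))*t = (6*(5*t))*t = (30*t)*t = 30*t²)
g(194, R(14)) - 1*(-40202) = (30*14²)*(1 + 194) - 1*(-40202) = (30*196)*195 + 40202 = 5880*195 + 40202 = 1146600 + 40202 = 1186802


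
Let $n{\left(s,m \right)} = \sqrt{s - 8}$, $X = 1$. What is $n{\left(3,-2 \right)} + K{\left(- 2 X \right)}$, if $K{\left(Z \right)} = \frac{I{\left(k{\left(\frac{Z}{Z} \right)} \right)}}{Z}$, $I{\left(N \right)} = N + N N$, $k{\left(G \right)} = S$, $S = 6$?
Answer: $-21 + i \sqrt{5} \approx -21.0 + 2.2361 i$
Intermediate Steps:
$k{\left(G \right)} = 6$
$I{\left(N \right)} = N + N^{2}$
$n{\left(s,m \right)} = \sqrt{-8 + s}$
$K{\left(Z \right)} = \frac{42}{Z}$ ($K{\left(Z \right)} = \frac{6 \left(1 + 6\right)}{Z} = \frac{6 \cdot 7}{Z} = \frac{42}{Z}$)
$n{\left(3,-2 \right)} + K{\left(- 2 X \right)} = \sqrt{-8 + 3} + \frac{42}{\left(-2\right) 1} = \sqrt{-5} + \frac{42}{-2} = i \sqrt{5} + 42 \left(- \frac{1}{2}\right) = i \sqrt{5} - 21 = -21 + i \sqrt{5}$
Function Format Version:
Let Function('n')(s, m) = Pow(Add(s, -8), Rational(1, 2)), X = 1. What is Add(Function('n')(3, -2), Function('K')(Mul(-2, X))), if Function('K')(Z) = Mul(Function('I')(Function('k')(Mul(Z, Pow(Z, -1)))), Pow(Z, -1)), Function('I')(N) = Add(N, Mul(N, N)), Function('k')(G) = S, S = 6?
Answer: Add(-21, Mul(I, Pow(5, Rational(1, 2)))) ≈ Add(-21.000, Mul(2.2361, I))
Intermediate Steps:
Function('k')(G) = 6
Function('I')(N) = Add(N, Pow(N, 2))
Function('n')(s, m) = Pow(Add(-8, s), Rational(1, 2))
Function('K')(Z) = Mul(42, Pow(Z, -1)) (Function('K')(Z) = Mul(Mul(6, Add(1, 6)), Pow(Z, -1)) = Mul(Mul(6, 7), Pow(Z, -1)) = Mul(42, Pow(Z, -1)))
Add(Function('n')(3, -2), Function('K')(Mul(-2, X))) = Add(Pow(Add(-8, 3), Rational(1, 2)), Mul(42, Pow(Mul(-2, 1), -1))) = Add(Pow(-5, Rational(1, 2)), Mul(42, Pow(-2, -1))) = Add(Mul(I, Pow(5, Rational(1, 2))), Mul(42, Rational(-1, 2))) = Add(Mul(I, Pow(5, Rational(1, 2))), -21) = Add(-21, Mul(I, Pow(5, Rational(1, 2))))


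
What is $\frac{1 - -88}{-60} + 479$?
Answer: $\frac{28651}{60} \approx 477.52$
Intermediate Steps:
$\frac{1 - -88}{-60} + 479 = - \frac{1 + 88}{60} + 479 = \left(- \frac{1}{60}\right) 89 + 479 = - \frac{89}{60} + 479 = \frac{28651}{60}$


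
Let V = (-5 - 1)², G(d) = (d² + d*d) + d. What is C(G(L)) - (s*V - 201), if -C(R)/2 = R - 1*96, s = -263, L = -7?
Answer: 9679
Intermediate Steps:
G(d) = d + 2*d² (G(d) = (d² + d²) + d = 2*d² + d = d + 2*d²)
C(R) = 192 - 2*R (C(R) = -2*(R - 1*96) = -2*(R - 96) = -2*(-96 + R) = 192 - 2*R)
V = 36 (V = (-6)² = 36)
C(G(L)) - (s*V - 201) = (192 - (-14)*(1 + 2*(-7))) - (-263*36 - 201) = (192 - (-14)*(1 - 14)) - (-9468 - 201) = (192 - (-14)*(-13)) - 1*(-9669) = (192 - 2*91) + 9669 = (192 - 182) + 9669 = 10 + 9669 = 9679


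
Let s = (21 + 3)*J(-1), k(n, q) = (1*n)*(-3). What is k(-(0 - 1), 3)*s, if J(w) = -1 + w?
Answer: 144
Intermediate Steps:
k(n, q) = -3*n (k(n, q) = n*(-3) = -3*n)
s = -48 (s = (21 + 3)*(-1 - 1) = 24*(-2) = -48)
k(-(0 - 1), 3)*s = -(-3)*(0 - 1)*(-48) = -(-3)*(-1)*(-48) = -3*1*(-48) = -3*(-48) = 144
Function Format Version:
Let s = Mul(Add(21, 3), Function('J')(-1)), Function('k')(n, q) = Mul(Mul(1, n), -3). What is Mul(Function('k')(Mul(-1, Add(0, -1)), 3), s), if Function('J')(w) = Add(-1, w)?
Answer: 144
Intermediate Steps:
Function('k')(n, q) = Mul(-3, n) (Function('k')(n, q) = Mul(n, -3) = Mul(-3, n))
s = -48 (s = Mul(Add(21, 3), Add(-1, -1)) = Mul(24, -2) = -48)
Mul(Function('k')(Mul(-1, Add(0, -1)), 3), s) = Mul(Mul(-3, Mul(-1, Add(0, -1))), -48) = Mul(Mul(-3, Mul(-1, -1)), -48) = Mul(Mul(-3, 1), -48) = Mul(-3, -48) = 144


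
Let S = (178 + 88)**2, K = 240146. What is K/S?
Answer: 120073/35378 ≈ 3.3940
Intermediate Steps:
S = 70756 (S = 266**2 = 70756)
K/S = 240146/70756 = 240146*(1/70756) = 120073/35378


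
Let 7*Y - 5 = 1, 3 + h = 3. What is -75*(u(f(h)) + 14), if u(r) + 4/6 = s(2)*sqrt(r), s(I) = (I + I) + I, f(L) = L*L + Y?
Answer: -1000 - 450*sqrt(42)/7 ≈ -1416.6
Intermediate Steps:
h = 0 (h = -3 + 3 = 0)
Y = 6/7 (Y = 5/7 + (1/7)*1 = 5/7 + 1/7 = 6/7 ≈ 0.85714)
f(L) = 6/7 + L**2 (f(L) = L*L + 6/7 = L**2 + 6/7 = 6/7 + L**2)
s(I) = 3*I (s(I) = 2*I + I = 3*I)
u(r) = -2/3 + 6*sqrt(r) (u(r) = -2/3 + (3*2)*sqrt(r) = -2/3 + 6*sqrt(r))
-75*(u(f(h)) + 14) = -75*((-2/3 + 6*sqrt(6/7 + 0**2)) + 14) = -75*((-2/3 + 6*sqrt(6/7 + 0)) + 14) = -75*((-2/3 + 6*sqrt(6/7)) + 14) = -75*((-2/3 + 6*(sqrt(42)/7)) + 14) = -75*((-2/3 + 6*sqrt(42)/7) + 14) = -75*(40/3 + 6*sqrt(42)/7) = -1000 - 450*sqrt(42)/7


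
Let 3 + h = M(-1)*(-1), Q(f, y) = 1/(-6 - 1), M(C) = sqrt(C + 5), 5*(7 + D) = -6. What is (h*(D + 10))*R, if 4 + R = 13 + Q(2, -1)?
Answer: -558/7 ≈ -79.714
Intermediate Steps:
D = -41/5 (D = -7 + (1/5)*(-6) = -7 - 6/5 = -41/5 ≈ -8.2000)
M(C) = sqrt(5 + C)
Q(f, y) = -1/7 (Q(f, y) = 1/(-7) = -1/7)
h = -5 (h = -3 + sqrt(5 - 1)*(-1) = -3 + sqrt(4)*(-1) = -3 + 2*(-1) = -3 - 2 = -5)
R = 62/7 (R = -4 + (13 - 1/7) = -4 + 90/7 = 62/7 ≈ 8.8571)
(h*(D + 10))*R = -5*(-41/5 + 10)*(62/7) = -5*9/5*(62/7) = -9*62/7 = -558/7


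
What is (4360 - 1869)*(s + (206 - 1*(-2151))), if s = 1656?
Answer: 9996383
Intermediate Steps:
(4360 - 1869)*(s + (206 - 1*(-2151))) = (4360 - 1869)*(1656 + (206 - 1*(-2151))) = 2491*(1656 + (206 + 2151)) = 2491*(1656 + 2357) = 2491*4013 = 9996383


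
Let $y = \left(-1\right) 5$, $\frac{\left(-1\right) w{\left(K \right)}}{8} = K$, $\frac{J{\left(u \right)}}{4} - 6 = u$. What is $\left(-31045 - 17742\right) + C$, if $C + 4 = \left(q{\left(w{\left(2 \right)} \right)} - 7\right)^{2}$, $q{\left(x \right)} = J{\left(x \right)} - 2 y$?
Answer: $-47422$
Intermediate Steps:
$J{\left(u \right)} = 24 + 4 u$
$w{\left(K \right)} = - 8 K$
$y = -5$
$q{\left(x \right)} = 34 + 4 x$ ($q{\left(x \right)} = \left(24 + 4 x\right) - -10 = \left(24 + 4 x\right) + 10 = 34 + 4 x$)
$C = 1365$ ($C = -4 + \left(\left(34 + 4 \left(\left(-8\right) 2\right)\right) - 7\right)^{2} = -4 + \left(\left(34 + 4 \left(-16\right)\right) - 7\right)^{2} = -4 + \left(\left(34 - 64\right) - 7\right)^{2} = -4 + \left(-30 - 7\right)^{2} = -4 + \left(-37\right)^{2} = -4 + 1369 = 1365$)
$\left(-31045 - 17742\right) + C = \left(-31045 - 17742\right) + 1365 = -48787 + 1365 = -47422$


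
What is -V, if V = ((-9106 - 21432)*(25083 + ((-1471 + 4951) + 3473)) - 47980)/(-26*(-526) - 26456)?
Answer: -81530279/1065 ≈ -76554.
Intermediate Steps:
V = 81530279/1065 (V = (-30538*(25083 + (3480 + 3473)) - 47980)/(13676 - 26456) = (-30538*(25083 + 6953) - 47980)/(-12780) = (-30538*32036 - 47980)*(-1/12780) = (-978315368 - 47980)*(-1/12780) = -978363348*(-1/12780) = 81530279/1065 ≈ 76554.)
-V = -1*81530279/1065 = -81530279/1065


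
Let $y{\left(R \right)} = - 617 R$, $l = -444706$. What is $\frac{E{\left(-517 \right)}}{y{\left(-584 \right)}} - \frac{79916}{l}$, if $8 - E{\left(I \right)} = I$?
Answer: $\frac{14514721549}{80120011784} \approx 0.18116$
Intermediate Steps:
$E{\left(I \right)} = 8 - I$
$\frac{E{\left(-517 \right)}}{y{\left(-584 \right)}} - \frac{79916}{l} = \frac{8 - -517}{\left(-617\right) \left(-584\right)} - \frac{79916}{-444706} = \frac{8 + 517}{360328} - - \frac{39958}{222353} = 525 \cdot \frac{1}{360328} + \frac{39958}{222353} = \frac{525}{360328} + \frac{39958}{222353} = \frac{14514721549}{80120011784}$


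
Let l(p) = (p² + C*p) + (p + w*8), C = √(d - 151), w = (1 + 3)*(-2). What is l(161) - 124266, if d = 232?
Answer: -96799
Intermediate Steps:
w = -8 (w = 4*(-2) = -8)
C = 9 (C = √(232 - 151) = √81 = 9)
l(p) = -64 + p² + 10*p (l(p) = (p² + 9*p) + (p - 8*8) = (p² + 9*p) + (p - 64) = (p² + 9*p) + (-64 + p) = -64 + p² + 10*p)
l(161) - 124266 = (-64 + 161² + 10*161) - 124266 = (-64 + 25921 + 1610) - 124266 = 27467 - 124266 = -96799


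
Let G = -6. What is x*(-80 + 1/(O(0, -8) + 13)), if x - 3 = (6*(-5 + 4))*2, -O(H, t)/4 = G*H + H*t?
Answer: 9351/13 ≈ 719.31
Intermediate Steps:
O(H, t) = 24*H - 4*H*t (O(H, t) = -4*(-6*H + H*t) = 24*H - 4*H*t)
x = -9 (x = 3 + (6*(-5 + 4))*2 = 3 + (6*(-1))*2 = 3 - 6*2 = 3 - 12 = -9)
x*(-80 + 1/(O(0, -8) + 13)) = -9*(-80 + 1/(4*0*(6 - 1*(-8)) + 13)) = -9*(-80 + 1/(4*0*(6 + 8) + 13)) = -9*(-80 + 1/(4*0*14 + 13)) = -9*(-80 + 1/(0 + 13)) = -9*(-80 + 1/13) = -9*(-1039/13) = 9351/13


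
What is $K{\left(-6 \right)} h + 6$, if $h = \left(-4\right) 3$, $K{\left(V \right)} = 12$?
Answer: $-138$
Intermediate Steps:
$h = -12$
$K{\left(-6 \right)} h + 6 = 12 \left(-12\right) + 6 = -144 + 6 = -138$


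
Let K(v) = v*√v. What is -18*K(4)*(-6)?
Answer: 864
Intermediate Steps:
K(v) = v^(3/2)
-18*K(4)*(-6) = -18*4^(3/2)*(-6) = -18*8*(-6) = -144*(-6) = 864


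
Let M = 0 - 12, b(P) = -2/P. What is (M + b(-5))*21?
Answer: -1218/5 ≈ -243.60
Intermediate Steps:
M = -12
(M + b(-5))*21 = (-12 - 2/(-5))*21 = (-12 - 2*(-⅕))*21 = (-12 + ⅖)*21 = -58/5*21 = -1218/5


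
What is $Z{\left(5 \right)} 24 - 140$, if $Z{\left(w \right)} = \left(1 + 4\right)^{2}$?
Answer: $460$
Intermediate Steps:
$Z{\left(w \right)} = 25$ ($Z{\left(w \right)} = 5^{2} = 25$)
$Z{\left(5 \right)} 24 - 140 = 25 \cdot 24 - 140 = 600 - 140 = 460$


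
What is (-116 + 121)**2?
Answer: 25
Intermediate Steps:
(-116 + 121)**2 = 5**2 = 25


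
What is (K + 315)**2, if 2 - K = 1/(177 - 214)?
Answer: 137592900/1369 ≈ 1.0051e+5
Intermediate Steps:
K = 75/37 (K = 2 - 1/(177 - 214) = 2 - 1/(-37) = 2 - 1*(-1/37) = 2 + 1/37 = 75/37 ≈ 2.0270)
(K + 315)**2 = (75/37 + 315)**2 = (11730/37)**2 = 137592900/1369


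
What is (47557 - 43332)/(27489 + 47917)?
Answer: 4225/75406 ≈ 0.056030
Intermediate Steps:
(47557 - 43332)/(27489 + 47917) = 4225/75406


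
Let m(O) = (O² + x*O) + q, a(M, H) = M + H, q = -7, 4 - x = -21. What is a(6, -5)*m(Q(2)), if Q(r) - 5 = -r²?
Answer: 19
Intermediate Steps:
x = 25 (x = 4 - 1*(-21) = 4 + 21 = 25)
Q(r) = 5 - r²
a(M, H) = H + M
m(O) = -7 + O² + 25*O (m(O) = (O² + 25*O) - 7 = -7 + O² + 25*O)
a(6, -5)*m(Q(2)) = (-5 + 6)*(-7 + (5 - 1*2²)² + 25*(5 - 1*2²)) = 1*(-7 + (5 - 1*4)² + 25*(5 - 1*4)) = 1*(-7 + (5 - 4)² + 25*(5 - 4)) = 1*(-7 + 1² + 25*1) = 1*(-7 + 1 + 25) = 1*19 = 19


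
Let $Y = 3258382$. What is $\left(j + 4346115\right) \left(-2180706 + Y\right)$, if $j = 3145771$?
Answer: $8073825736936$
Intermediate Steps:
$\left(j + 4346115\right) \left(-2180706 + Y\right) = \left(3145771 + 4346115\right) \left(-2180706 + 3258382\right) = 7491886 \cdot 1077676 = 8073825736936$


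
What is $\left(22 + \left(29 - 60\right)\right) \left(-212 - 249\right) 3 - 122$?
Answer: $12325$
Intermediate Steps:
$\left(22 + \left(29 - 60\right)\right) \left(-212 - 249\right) 3 - 122 = \left(22 - 31\right) \left(-461\right) 3 - 122 = \left(-9\right) \left(-461\right) 3 - 122 = 4149 \cdot 3 - 122 = 12447 - 122 = 12325$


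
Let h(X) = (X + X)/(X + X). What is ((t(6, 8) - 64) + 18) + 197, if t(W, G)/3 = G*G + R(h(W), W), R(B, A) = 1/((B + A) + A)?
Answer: 4462/13 ≈ 343.23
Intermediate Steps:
h(X) = 1 (h(X) = (2*X)/((2*X)) = (2*X)*(1/(2*X)) = 1)
R(B, A) = 1/(B + 2*A) (R(B, A) = 1/((A + B) + A) = 1/(B + 2*A))
t(W, G) = 3*G**2 + 3/(1 + 2*W) (t(W, G) = 3*(G*G + 1/(1 + 2*W)) = 3*(G**2 + 1/(1 + 2*W)) = 3*G**2 + 3/(1 + 2*W))
((t(6, 8) - 64) + 18) + 197 = ((3*(1 + 8**2*(1 + 2*6))/(1 + 2*6) - 64) + 18) + 197 = ((3*(1 + 64*(1 + 12))/(1 + 12) - 64) + 18) + 197 = ((3*(1 + 64*13)/13 - 64) + 18) + 197 = ((3*(1/13)*(1 + 832) - 64) + 18) + 197 = ((3*(1/13)*833 - 64) + 18) + 197 = ((2499/13 - 64) + 18) + 197 = (1667/13 + 18) + 197 = 1901/13 + 197 = 4462/13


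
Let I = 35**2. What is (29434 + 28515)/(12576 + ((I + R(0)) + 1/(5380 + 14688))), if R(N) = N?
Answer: 1162920532/276958469 ≈ 4.1989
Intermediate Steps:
I = 1225
(29434 + 28515)/(12576 + ((I + R(0)) + 1/(5380 + 14688))) = (29434 + 28515)/(12576 + ((1225 + 0) + 1/(5380 + 14688))) = 57949/(12576 + (1225 + 1/20068)) = 57949/(12576 + 24583301/20068) = 57949/(276958469/20068) = 57949*(20068/276958469) = 1162920532/276958469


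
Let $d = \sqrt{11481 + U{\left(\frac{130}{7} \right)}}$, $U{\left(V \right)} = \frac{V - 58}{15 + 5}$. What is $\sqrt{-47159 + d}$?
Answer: $\frac{\sqrt{-57769775 + 35 \sqrt{14061810}}}{35} \approx 216.91 i$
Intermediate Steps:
$U{\left(V \right)} = - \frac{29}{10} + \frac{V}{20}$ ($U{\left(V \right)} = \frac{-58 + V}{20} = \left(-58 + V\right) \frac{1}{20} = - \frac{29}{10} + \frac{V}{20}$)
$d = \frac{\sqrt{14061810}}{35}$ ($d = \sqrt{11481 - \left(\frac{29}{10} - \frac{130 \cdot \frac{1}{7}}{20}\right)} = \sqrt{11481 + \left(- \frac{29}{10} + \frac{1}{20} \cdot \frac{130}{7}\right)} = \sqrt{11481 + \left(- \frac{29}{10} + \frac{13}{14}\right)} = \sqrt{11481 - \frac{69}{35}} = \sqrt{\frac{401766}{35}} = \frac{\sqrt{14061810}}{35} \approx 107.14$)
$\sqrt{-47159 + d} = \sqrt{-47159 + \frac{\sqrt{14061810}}{35}}$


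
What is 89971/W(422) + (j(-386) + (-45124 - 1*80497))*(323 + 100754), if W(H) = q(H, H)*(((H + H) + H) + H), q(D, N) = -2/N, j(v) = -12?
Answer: -101588943899/8 ≈ -1.2699e+10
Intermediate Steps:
W(H) = -8 (W(H) = (-2/H)*(((H + H) + H) + H) = (-2/H)*((2*H + H) + H) = (-2/H)*(3*H + H) = (-2/H)*(4*H) = -8)
89971/W(422) + (j(-386) + (-45124 - 1*80497))*(323 + 100754) = 89971/(-8) + (-12 + (-45124 - 1*80497))*(323 + 100754) = 89971*(-1/8) + (-12 + (-45124 - 80497))*101077 = -89971/8 + (-12 - 125621)*101077 = -89971/8 - 125633*101077 = -89971/8 - 12698606741 = -101588943899/8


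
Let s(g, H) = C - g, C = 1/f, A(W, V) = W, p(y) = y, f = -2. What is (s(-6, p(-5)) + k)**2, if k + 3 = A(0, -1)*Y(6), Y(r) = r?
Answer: 25/4 ≈ 6.2500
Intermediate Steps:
C = -1/2 (C = 1/(-2) = -1/2 ≈ -0.50000)
s(g, H) = -1/2 - g
k = -3 (k = -3 + 0*6 = -3 + 0 = -3)
(s(-6, p(-5)) + k)**2 = ((-1/2 - 1*(-6)) - 3)**2 = ((-1/2 + 6) - 3)**2 = (11/2 - 3)**2 = (5/2)**2 = 25/4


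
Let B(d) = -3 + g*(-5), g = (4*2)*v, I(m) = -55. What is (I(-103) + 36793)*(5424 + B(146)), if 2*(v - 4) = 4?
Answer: 190339578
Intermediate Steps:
v = 6 (v = 4 + (1/2)*4 = 4 + 2 = 6)
g = 48 (g = (4*2)*6 = 8*6 = 48)
B(d) = -243 (B(d) = -3 + 48*(-5) = -3 - 240 = -243)
(I(-103) + 36793)*(5424 + B(146)) = (-55 + 36793)*(5424 - 243) = 36738*5181 = 190339578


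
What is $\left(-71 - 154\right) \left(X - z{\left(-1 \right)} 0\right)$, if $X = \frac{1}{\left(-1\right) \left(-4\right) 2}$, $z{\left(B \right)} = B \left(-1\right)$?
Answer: $- \frac{225}{8} \approx -28.125$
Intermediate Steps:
$z{\left(B \right)} = - B$
$X = \frac{1}{8}$ ($X = \frac{1}{4 \cdot 2} = \frac{1}{8} \approx 0.125$)
$\left(-71 - 154\right) \left(X - z{\left(-1 \right)} 0\right) = \left(-71 - 154\right) \left(\frac{1}{8} - \left(-1\right) \left(-1\right) 0\right) = - 225 \left(\frac{1}{8} - 1 \cdot 0\right) = - 225 \left(\frac{1}{8} - 0\right) = - 225 \left(\frac{1}{8} + 0\right) = \left(-225\right) \frac{1}{8} = - \frac{225}{8}$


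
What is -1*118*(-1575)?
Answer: 185850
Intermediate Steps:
-1*118*(-1575) = -118*(-1575) = 185850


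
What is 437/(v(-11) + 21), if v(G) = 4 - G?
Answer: 437/36 ≈ 12.139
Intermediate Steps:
437/(v(-11) + 21) = 437/((4 - 1*(-11)) + 21) = 437/((4 + 11) + 21) = 437/(15 + 21) = 437/36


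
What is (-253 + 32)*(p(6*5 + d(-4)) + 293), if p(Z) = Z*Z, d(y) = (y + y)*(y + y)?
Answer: -2017509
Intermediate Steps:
d(y) = 4*y² (d(y) = (2*y)*(2*y) = 4*y²)
p(Z) = Z²
(-253 + 32)*(p(6*5 + d(-4)) + 293) = (-253 + 32)*((6*5 + 4*(-4)²)² + 293) = -221*((30 + 4*16)² + 293) = -221*((30 + 64)² + 293) = -221*(94² + 293) = -221*(8836 + 293) = -221*9129 = -2017509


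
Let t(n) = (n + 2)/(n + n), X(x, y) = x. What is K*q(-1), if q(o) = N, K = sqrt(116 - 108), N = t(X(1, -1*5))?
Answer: 3*sqrt(2) ≈ 4.2426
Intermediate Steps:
t(n) = (2 + n)/(2*n) (t(n) = (2 + n)/((2*n)) = (2 + n)*(1/(2*n)) = (2 + n)/(2*n))
N = 3/2 (N = (1/2)*(2 + 1)/1 = (1/2)*1*3 = 3/2 ≈ 1.5000)
K = 2*sqrt(2) (K = sqrt(8) = 2*sqrt(2) ≈ 2.8284)
q(o) = 3/2
K*q(-1) = (2*sqrt(2))*(3/2) = 3*sqrt(2)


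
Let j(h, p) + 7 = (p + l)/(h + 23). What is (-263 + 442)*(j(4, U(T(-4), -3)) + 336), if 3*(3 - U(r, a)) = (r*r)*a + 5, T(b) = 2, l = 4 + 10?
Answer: 4780553/81 ≈ 59019.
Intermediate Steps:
l = 14
U(r, a) = 4/3 - a*r**2/3 (U(r, a) = 3 - ((r*r)*a + 5)/3 = 3 - (r**2*a + 5)/3 = 3 - (a*r**2 + 5)/3 = 3 - (5 + a*r**2)/3 = 3 + (-5/3 - a*r**2/3) = 4/3 - a*r**2/3)
j(h, p) = -7 + (14 + p)/(23 + h) (j(h, p) = -7 + (p + 14)/(h + 23) = -7 + (14 + p)/(23 + h))
(-263 + 442)*(j(4, U(T(-4), -3)) + 336) = (-263 + 442)*((-147 + (4/3 - 1/3*(-3)*2**2) - 7*4)/(23 + 4) + 336) = 179*((-147 + (4/3 - 1/3*(-3)*4) - 28)/27 + 336) = 179*((-147 + (4/3 + 4) - 28)/27 + 336) = 179*((-147 + 16/3 - 28)/27 + 336) = 179*((1/27)*(-509/3) + 336) = 179*(-509/81 + 336) = 179*(26707/81) = 4780553/81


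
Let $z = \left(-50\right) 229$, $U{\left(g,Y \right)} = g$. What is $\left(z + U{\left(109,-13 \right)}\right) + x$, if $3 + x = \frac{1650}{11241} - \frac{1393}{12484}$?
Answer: $- \frac{530642857883}{46777548} \approx -11344.0$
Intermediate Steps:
$x = - \frac{138686015}{46777548}$ ($x = -3 + \left(\frac{1650}{11241} - \frac{1393}{12484}\right) = -3 + \left(1650 \cdot \frac{1}{11241} - \frac{1393}{12484}\right) = -3 + \left(\frac{550}{3747} - \frac{1393}{12484}\right) = -3 + \frac{1646629}{46777548} = - \frac{138686015}{46777548} \approx -2.9648$)
$z = -11450$
$\left(z + U{\left(109,-13 \right)}\right) + x = \left(-11450 + 109\right) - \frac{138686015}{46777548} = -11341 - \frac{138686015}{46777548} = - \frac{530642857883}{46777548}$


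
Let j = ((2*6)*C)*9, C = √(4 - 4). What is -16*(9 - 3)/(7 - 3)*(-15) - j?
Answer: 360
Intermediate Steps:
C = 0 (C = √0 = 0)
j = 0 (j = ((2*6)*0)*9 = (12*0)*9 = 0*9 = 0)
-16*(9 - 3)/(7 - 3)*(-15) - j = -16*(9 - 3)/(7 - 3)*(-15) - 1*0 = -96/4*(-15) + 0 = -16*3/2*(-15) + 0 = -24*(-15) + 0 = 360 + 0 = 360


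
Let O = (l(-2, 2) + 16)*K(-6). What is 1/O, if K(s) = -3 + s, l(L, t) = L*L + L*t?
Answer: -1/144 ≈ -0.0069444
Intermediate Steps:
l(L, t) = L² + L*t
O = -144 (O = (-2*(-2 + 2) + 16)*(-3 - 6) = (-2*0 + 16)*(-9) = (0 + 16)*(-9) = 16*(-9) = -144)
1/O = 1/(-144) = -1/144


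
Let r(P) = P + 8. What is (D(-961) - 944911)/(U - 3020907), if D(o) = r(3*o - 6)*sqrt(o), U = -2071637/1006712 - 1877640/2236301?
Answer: 193389870704653112/618273440013936491 + 201066841393037032*I/6801007840153301401 ≈ 0.31279 + 0.029564*I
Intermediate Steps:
U = -6523046614417/2251311052312 (U = -2071637*1/1006712 - 1877640*1/2236301 = -2071637/1006712 - 1877640/2236301 = -6523046614417/2251311052312 ≈ -2.8974)
r(P) = 8 + P
D(o) = sqrt(o)*(2 + 3*o) (D(o) = (8 + (3*o - 6))*sqrt(o) = (8 + (-6 + 3*o))*sqrt(o) = (2 + 3*o)*sqrt(o) = sqrt(o)*(2 + 3*o))
(D(-961) - 944911)/(U - 3020907) = (sqrt(-961)*(2 + 3*(-961)) - 944911)/(-6523046614417/2251311052312 - 3020907) = ((31*I)*(2 - 2883) - 944911)/(-6801007840153301401/2251311052312) = ((31*I)*(-2881) - 944911)*(-2251311052312/6801007840153301401) = (-89311*I - 944911)*(-2251311052312/6801007840153301401) = (-944911 - 89311*I)*(-2251311052312/6801007840153301401) = 193389870704653112/618273440013936491 + 201066841393037032*I/6801007840153301401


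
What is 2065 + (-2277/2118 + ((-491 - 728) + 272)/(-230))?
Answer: 83952178/40595 ≈ 2068.0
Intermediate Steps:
2065 + (-2277/2118 + ((-491 - 728) + 272)/(-230)) = 2065 + (-2277*1/2118 + (-1219 + 272)*(-1/230)) = 2065 + (-759/706 - 947*(-1/230)) = 2065 + (-759/706 + 947/230) = 2065 + 123503/40595 = 83952178/40595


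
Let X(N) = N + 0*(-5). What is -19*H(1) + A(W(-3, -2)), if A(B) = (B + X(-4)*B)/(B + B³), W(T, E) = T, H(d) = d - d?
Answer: -3/10 ≈ -0.30000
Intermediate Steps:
H(d) = 0
X(N) = N (X(N) = N + 0 = N)
A(B) = -3*B/(B + B³) (A(B) = (B - 4*B)/(B + B³) = (-3*B)/(B + B³) = -3*B/(B + B³))
-19*H(1) + A(W(-3, -2)) = -19*0 - 3/(1 + (-3)²) = 0 - 3/(1 + 9) = 0 - 3/10 = -3/10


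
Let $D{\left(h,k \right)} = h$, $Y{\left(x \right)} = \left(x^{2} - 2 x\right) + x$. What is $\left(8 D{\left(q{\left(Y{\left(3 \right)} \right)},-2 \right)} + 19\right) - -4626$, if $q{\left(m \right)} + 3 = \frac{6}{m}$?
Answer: $4629$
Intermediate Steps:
$Y{\left(x \right)} = x^{2} - x$
$q{\left(m \right)} = -3 + \frac{6}{m}$
$\left(8 D{\left(q{\left(Y{\left(3 \right)} \right)},-2 \right)} + 19\right) - -4626 = \left(8 \left(-3 + \frac{6}{3 \left(-1 + 3\right)}\right) + 19\right) - -4626 = \left(8 \left(-3 + \frac{6}{3 \cdot 2}\right) + 19\right) + 4626 = \left(8 \left(-3 + \frac{6}{6}\right) + 19\right) + 4626 = \left(8 \left(-3 + 6 \cdot \frac{1}{6}\right) + 19\right) + 4626 = \left(8 \left(-3 + 1\right) + 19\right) + 4626 = \left(8 \left(-2\right) + 19\right) + 4626 = \left(-16 + 19\right) + 4626 = 3 + 4626 = 4629$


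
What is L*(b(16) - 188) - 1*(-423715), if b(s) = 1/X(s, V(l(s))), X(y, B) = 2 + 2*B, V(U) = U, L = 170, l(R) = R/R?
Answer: 783595/2 ≈ 3.9180e+5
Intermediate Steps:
l(R) = 1
b(s) = ¼ (b(s) = 1/(2 + 2*1) = 1/(2 + 2) = 1/4 = ¼)
L*(b(16) - 188) - 1*(-423715) = 170*(¼ - 188) - 1*(-423715) = 170*(-751/4) + 423715 = -63835/2 + 423715 = 783595/2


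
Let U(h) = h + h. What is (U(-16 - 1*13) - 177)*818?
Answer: -192230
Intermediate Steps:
U(h) = 2*h
(U(-16 - 1*13) - 177)*818 = (2*(-16 - 1*13) - 177)*818 = (2*(-16 - 13) - 177)*818 = (2*(-29) - 177)*818 = (-58 - 177)*818 = -235*818 = -192230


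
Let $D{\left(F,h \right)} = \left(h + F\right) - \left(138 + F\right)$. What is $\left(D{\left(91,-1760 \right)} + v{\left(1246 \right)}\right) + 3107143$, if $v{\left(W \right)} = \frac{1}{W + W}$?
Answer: $\frac{7738270541}{2492} \approx 3.1052 \cdot 10^{6}$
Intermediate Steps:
$D{\left(F,h \right)} = -138 + h$ ($D{\left(F,h \right)} = \left(F + h\right) - \left(138 + F\right) = -138 + h$)
$v{\left(W \right)} = \frac{1}{2 W}$
$\left(D{\left(91,-1760 \right)} + v{\left(1246 \right)}\right) + 3107143 = \left(\left(-138 - 1760\right) + \frac{1}{2 \cdot 1246}\right) + 3107143 = \left(-1898 + \frac{1}{2} \cdot \frac{1}{1246}\right) + 3107143 = \left(-1898 + \frac{1}{2492}\right) + 3107143 = - \frac{4729815}{2492} + 3107143 = \frac{7738270541}{2492}$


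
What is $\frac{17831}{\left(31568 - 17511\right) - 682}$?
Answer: $\frac{17831}{13375} \approx 1.3332$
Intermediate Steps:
$\frac{17831}{\left(31568 - 17511\right) - 682} = \frac{17831}{14057 - 682} = \frac{17831}{13375}$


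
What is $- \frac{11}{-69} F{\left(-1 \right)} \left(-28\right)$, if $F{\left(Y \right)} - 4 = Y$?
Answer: $- \frac{308}{23} \approx -13.391$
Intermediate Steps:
$F{\left(Y \right)} = 4 + Y$
$- \frac{11}{-69} F{\left(-1 \right)} \left(-28\right) = - \frac{11}{-69} \left(4 - 1\right) \left(-28\right) = \left(-11\right) \left(- \frac{1}{69}\right) 3 \left(-28\right) = \frac{11}{69} \cdot 3 \left(-28\right) = \frac{11}{23} \left(-28\right) = - \frac{308}{23}$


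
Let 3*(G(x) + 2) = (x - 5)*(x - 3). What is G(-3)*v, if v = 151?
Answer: 2114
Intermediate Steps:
G(x) = -2 + (-5 + x)*(-3 + x)/3 (G(x) = -2 + ((x - 5)*(x - 3))/3 = -2 + ((-5 + x)*(-3 + x))/3 = -2 + (-5 + x)*(-3 + x)/3)
G(-3)*v = (3 - 8/3*(-3) + (1/3)*(-3)**2)*151 = (3 + 8 + (1/3)*9)*151 = (3 + 8 + 3)*151 = 14*151 = 2114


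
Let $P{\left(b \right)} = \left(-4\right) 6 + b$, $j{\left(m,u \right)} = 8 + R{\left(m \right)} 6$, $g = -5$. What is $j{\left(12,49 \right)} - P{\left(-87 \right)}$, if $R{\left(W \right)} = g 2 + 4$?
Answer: $83$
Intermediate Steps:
$R{\left(W \right)} = -6$ ($R{\left(W \right)} = \left(-5\right) 2 + 4 = -10 + 4 = -6$)
$j{\left(m,u \right)} = -28$ ($j{\left(m,u \right)} = 8 - 36 = -28$)
$P{\left(b \right)} = -24 + b$
$j{\left(12,49 \right)} - P{\left(-87 \right)} = -28 - \left(-24 - 87\right) = -28 - -111 = -28 + 111 = 83$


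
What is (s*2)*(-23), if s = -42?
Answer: 1932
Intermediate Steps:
(s*2)*(-23) = -42*2*(-23) = -84*(-23) = 1932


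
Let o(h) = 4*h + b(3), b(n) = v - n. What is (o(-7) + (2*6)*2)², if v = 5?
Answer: 4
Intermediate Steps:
b(n) = 5 - n
o(h) = 2 + 4*h (o(h) = 4*h + (5 - 1*3) = 4*h + (5 - 3) = 4*h + 2 = 2 + 4*h)
(o(-7) + (2*6)*2)² = ((2 + 4*(-7)) + (2*6)*2)² = ((2 - 28) + 12*2)² = (-26 + 24)² = (-2)² = 4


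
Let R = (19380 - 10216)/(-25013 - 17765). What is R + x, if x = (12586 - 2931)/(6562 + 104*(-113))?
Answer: -46058275/22201782 ≈ -2.0745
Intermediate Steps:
x = -1931/1038 (x = 9655/(6562 - 11752) = 9655/(-5190) = 9655*(-1/5190) = -1931/1038 ≈ -1.8603)
R = -4582/21389 (R = 9164/(-42778) = 9164*(-1/42778) = -4582/21389 ≈ -0.21422)
R + x = -4582/21389 - 1931/1038 = -46058275/22201782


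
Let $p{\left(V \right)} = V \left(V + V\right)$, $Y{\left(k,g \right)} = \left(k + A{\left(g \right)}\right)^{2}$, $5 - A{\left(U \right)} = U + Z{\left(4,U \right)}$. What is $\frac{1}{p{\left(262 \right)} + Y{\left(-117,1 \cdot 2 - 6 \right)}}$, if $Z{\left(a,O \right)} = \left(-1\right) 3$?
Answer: $\frac{1}{148313} \approx 6.7425 \cdot 10^{-6}$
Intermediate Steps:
$Z{\left(a,O \right)} = -3$
$A{\left(U \right)} = 8 - U$ ($A{\left(U \right)} = 5 - \left(U - 3\right) = 5 - \left(-3 + U\right) = 8 - U$)
$Y{\left(k,g \right)} = \left(8 + k - g\right)^{2}$ ($Y{\left(k,g \right)} = \left(k - \left(-8 + g\right)\right)^{2} = \left(8 + k - g\right)^{2}$)
$p{\left(V \right)} = 2 V^{2}$ ($p{\left(V \right)} = V 2 V = 2 V^{2}$)
$\frac{1}{p{\left(262 \right)} + Y{\left(-117,1 \cdot 2 - 6 \right)}} = \frac{1}{2 \cdot 262^{2} + \left(8 - 117 - \left(1 \cdot 2 - 6\right)\right)^{2}} = \frac{1}{2 \cdot 68644 + \left(8 - 117 - \left(2 - 6\right)\right)^{2}} = \frac{1}{137288 + \left(8 - 117 - -4\right)^{2}} = \frac{1}{137288 + \left(8 - 117 + 4\right)^{2}} = \frac{1}{137288 + \left(-105\right)^{2}} = \frac{1}{137288 + 11025} = \frac{1}{148313}$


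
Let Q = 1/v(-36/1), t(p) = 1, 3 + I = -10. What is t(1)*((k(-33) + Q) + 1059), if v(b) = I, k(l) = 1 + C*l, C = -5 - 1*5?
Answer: 18069/13 ≈ 1389.9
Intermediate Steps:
C = -10 (C = -5 - 5 = -10)
I = -13 (I = -3 - 10 = -13)
k(l) = 1 - 10*l
v(b) = -13
Q = -1/13 (Q = 1/(-13) = -1/13 ≈ -0.076923)
t(1)*((k(-33) + Q) + 1059) = 1*(((1 - 10*(-33)) - 1/13) + 1059) = 1*(((1 + 330) - 1/13) + 1059) = 1*((331 - 1/13) + 1059) = 1*(4302/13 + 1059) = 1*(18069/13) = 18069/13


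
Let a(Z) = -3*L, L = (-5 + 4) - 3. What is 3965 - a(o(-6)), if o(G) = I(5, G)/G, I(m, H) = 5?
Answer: 3953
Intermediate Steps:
L = -4 (L = -1 - 3 = -4)
o(G) = 5/G
a(Z) = 12 (a(Z) = -3*(-4) = 12)
3965 - a(o(-6)) = 3965 - 1*12 = 3965 - 12 = 3953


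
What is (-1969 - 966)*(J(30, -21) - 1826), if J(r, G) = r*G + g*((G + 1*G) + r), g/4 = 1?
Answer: 7349240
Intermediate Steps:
g = 4 (g = 4*1 = 4)
J(r, G) = 4*r + 8*G + G*r (J(r, G) = r*G + 4*((G + 1*G) + r) = G*r + 4*((G + G) + r) = G*r + 4*(2*G + r) = G*r + 4*(r + 2*G) = G*r + (4*r + 8*G) = 4*r + 8*G + G*r)
(-1969 - 966)*(J(30, -21) - 1826) = (-1969 - 966)*((4*30 + 8*(-21) - 21*30) - 1826) = -2935*((120 - 168 - 630) - 1826) = -2935*(-678 - 1826) = -2935*(-2504) = 7349240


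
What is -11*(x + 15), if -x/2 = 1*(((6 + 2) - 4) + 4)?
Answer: 11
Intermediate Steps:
x = -16 (x = -2*(((6 + 2) - 4) + 4) = -2*((8 - 4) + 4) = -2*(4 + 4) = -2*8 = -16)
-11*(x + 15) = -11*(-16 + 15) = -11*(-1) = 11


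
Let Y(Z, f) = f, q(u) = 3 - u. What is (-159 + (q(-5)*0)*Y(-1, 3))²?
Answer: 25281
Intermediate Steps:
(-159 + (q(-5)*0)*Y(-1, 3))² = (-159 + ((3 - 1*(-5))*0)*3)² = (-159 + ((3 + 5)*0)*3)² = (-159 + (8*0)*3)² = (-159 + 0*3)² = (-159 + 0)² = (-159)² = 25281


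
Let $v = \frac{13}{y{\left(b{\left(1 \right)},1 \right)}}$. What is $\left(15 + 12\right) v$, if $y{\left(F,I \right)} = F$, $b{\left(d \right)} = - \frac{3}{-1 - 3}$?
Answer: $468$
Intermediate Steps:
$b{\left(d \right)} = \frac{3}{4}$ ($b{\left(d \right)} = - \frac{3}{-4} = \left(-3\right) \left(- \frac{1}{4}\right) = \frac{3}{4}$)
$v = \frac{52}{3}$ ($v = \frac{13}{\frac{3}{4}} = 13 \cdot \frac{4}{3} = \frac{52}{3} \approx 17.333$)
$\left(15 + 12\right) v = \left(15 + 12\right) \frac{52}{3} = 27 \cdot \frac{52}{3} = 468$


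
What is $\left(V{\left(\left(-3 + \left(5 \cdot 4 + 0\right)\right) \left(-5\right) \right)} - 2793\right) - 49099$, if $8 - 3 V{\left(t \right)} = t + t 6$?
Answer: $-51691$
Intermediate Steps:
$V{\left(t \right)} = \frac{8}{3} - \frac{7 t}{3}$ ($V{\left(t \right)} = \frac{8}{3} - \frac{t + t 6}{3} = \frac{8}{3} - \frac{t + 6 t}{3} = \frac{8}{3} - \frac{7 t}{3}$)
$\left(V{\left(\left(-3 + \left(5 \cdot 4 + 0\right)\right) \left(-5\right) \right)} - 2793\right) - 49099 = \left(\left(\frac{8}{3} - \frac{7 \left(-3 + \left(5 \cdot 4 + 0\right)\right) \left(-5\right)}{3}\right) - 2793\right) - 49099 = \left(\left(\frac{8}{3} - \frac{7 \left(-3 + \left(20 + 0\right)\right) \left(-5\right)}{3}\right) - 2793\right) - 49099 = \left(\left(\frac{8}{3} - \frac{7 \left(-3 + 20\right) \left(-5\right)}{3}\right) - 2793\right) - 49099 = \left(\left(\frac{8}{3} - \frac{7 \cdot 17 \left(-5\right)}{3}\right) - 2793\right) - 49099 = \left(\left(\frac{8}{3} - - \frac{595}{3}\right) - 2793\right) - 49099 = \left(\left(\frac{8}{3} + \frac{595}{3}\right) - 2793\right) - 49099 = \left(201 - 2793\right) - 49099 = -2592 - 49099 = -51691$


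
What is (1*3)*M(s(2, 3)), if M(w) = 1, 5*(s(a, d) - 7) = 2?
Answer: 3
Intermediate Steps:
s(a, d) = 37/5 (s(a, d) = 7 + (1/5)*2 = 7 + 2/5 = 37/5)
(1*3)*M(s(2, 3)) = (1*3)*1 = 3*1 = 3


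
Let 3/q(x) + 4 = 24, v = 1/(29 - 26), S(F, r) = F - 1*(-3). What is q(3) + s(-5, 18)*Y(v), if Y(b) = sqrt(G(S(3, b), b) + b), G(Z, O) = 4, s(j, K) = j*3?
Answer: 3/20 - 5*sqrt(39) ≈ -31.075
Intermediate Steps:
s(j, K) = 3*j
S(F, r) = 3 + F (S(F, r) = F + 3 = 3 + F)
v = 1/3 ≈ 0.33333
q(x) = 3/20 (q(x) = 3/(-4 + 24) = 3/20)
Y(b) = sqrt(4 + b)
q(3) + s(-5, 18)*Y(v) = 3/20 + (3*(-5))*sqrt(4 + 1/3) = 3/20 - 5*sqrt(39)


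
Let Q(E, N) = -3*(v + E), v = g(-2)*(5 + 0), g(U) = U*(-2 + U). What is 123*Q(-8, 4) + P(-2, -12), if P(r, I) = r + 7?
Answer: -11803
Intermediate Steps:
v = 40 (v = (-2*(-2 - 2))*(5 + 0) = -2*(-4)*5 = 8*5 = 40)
P(r, I) = 7 + r
Q(E, N) = -120 - 3*E (Q(E, N) = -3*(40 + E) = -120 - 3*E)
123*Q(-8, 4) + P(-2, -12) = 123*(-120 - 3*(-8)) + (7 - 2) = 123*(-120 + 24) + 5 = 123*(-96) + 5 = -11808 + 5 = -11803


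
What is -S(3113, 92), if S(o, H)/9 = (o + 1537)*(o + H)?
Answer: -134129250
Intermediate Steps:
S(o, H) = 9*(1537 + o)*(H + o) (S(o, H) = 9*((o + 1537)*(o + H)) = 9*((1537 + o)*(H + o)) = 9*(1537 + o)*(H + o))
-S(3113, 92) = -(9*3113² + 13833*92 + 13833*3113 + 9*92*3113) = -(9*9690769 + 1272636 + 43062129 + 2577564) = -(87216921 + 1272636 + 43062129 + 2577564) = -1*134129250 = -134129250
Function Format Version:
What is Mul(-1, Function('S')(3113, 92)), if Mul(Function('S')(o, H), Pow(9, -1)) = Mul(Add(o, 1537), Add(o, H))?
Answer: -134129250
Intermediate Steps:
Function('S')(o, H) = Mul(9, Add(1537, o), Add(H, o)) (Function('S')(o, H) = Mul(9, Mul(Add(o, 1537), Add(o, H))) = Mul(9, Mul(Add(1537, o), Add(H, o))) = Mul(9, Add(1537, o), Add(H, o)))
Mul(-1, Function('S')(3113, 92)) = Mul(-1, Add(Mul(9, Pow(3113, 2)), Mul(13833, 92), Mul(13833, 3113), Mul(9, 92, 3113))) = Mul(-1, Add(Mul(9, 9690769), 1272636, 43062129, 2577564)) = Mul(-1, Add(87216921, 1272636, 43062129, 2577564)) = Mul(-1, 134129250) = -134129250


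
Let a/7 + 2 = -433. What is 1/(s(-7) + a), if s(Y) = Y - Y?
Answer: -1/3045 ≈ -0.00032841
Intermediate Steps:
s(Y) = 0
a = -3045 (a = -14 + 7*(-433) = -14 - 3031 = -3045)
1/(s(-7) + a) = 1/(0 - 3045) = 1/(-3045) = -1/3045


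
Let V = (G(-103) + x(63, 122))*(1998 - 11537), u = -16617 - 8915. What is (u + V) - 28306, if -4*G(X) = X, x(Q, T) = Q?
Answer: -3601697/4 ≈ -9.0042e+5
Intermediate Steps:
u = -25532
G(X) = -X/4
V = -3386345/4 (V = (-1/4*(-103) + 63)*(1998 - 11537) = (103/4 + 63)*(-9539) = (355/4)*(-9539) = -3386345/4 ≈ -8.4659e+5)
(u + V) - 28306 = (-25532 - 3386345/4) - 28306 = -3488473/4 - 28306 = -3601697/4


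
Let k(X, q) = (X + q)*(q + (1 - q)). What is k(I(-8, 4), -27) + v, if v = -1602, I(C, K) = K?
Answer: -1625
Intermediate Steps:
k(X, q) = X + q (k(X, q) = (X + q)*1 = X + q)
k(I(-8, 4), -27) + v = (4 - 27) - 1602 = -23 - 1602 = -1625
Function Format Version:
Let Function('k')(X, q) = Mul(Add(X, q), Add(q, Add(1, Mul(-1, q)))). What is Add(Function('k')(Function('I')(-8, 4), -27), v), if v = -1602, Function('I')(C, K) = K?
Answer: -1625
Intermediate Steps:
Function('k')(X, q) = Add(X, q) (Function('k')(X, q) = Mul(Add(X, q), 1) = Add(X, q))
Add(Function('k')(Function('I')(-8, 4), -27), v) = Add(Add(4, -27), -1602) = Add(-23, -1602) = -1625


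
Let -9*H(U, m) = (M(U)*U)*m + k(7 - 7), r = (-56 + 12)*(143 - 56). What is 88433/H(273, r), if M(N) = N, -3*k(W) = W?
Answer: 88433/31699668 ≈ 0.0027897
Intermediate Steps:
k(W) = -W/3
r = -3828 (r = -44*87 = -3828)
H(U, m) = -m*U²/9 (H(U, m) = -((U*U)*m - (7 - 7)/3)/9 = -(U²*m - ⅓*0)/9 = -(m*U² + 0)/9 = -m*U²/9)
88433/H(273, r) = 88433/((-⅑*(-3828)*273²)) = 88433/((-⅑*(-3828)*74529)) = 88433/31699668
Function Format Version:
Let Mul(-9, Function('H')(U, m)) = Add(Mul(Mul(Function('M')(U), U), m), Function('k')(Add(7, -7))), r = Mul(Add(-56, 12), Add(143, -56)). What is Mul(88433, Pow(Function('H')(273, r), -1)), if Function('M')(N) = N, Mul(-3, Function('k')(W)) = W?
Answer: Rational(88433, 31699668) ≈ 0.0027897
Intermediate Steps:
Function('k')(W) = Mul(Rational(-1, 3), W)
r = -3828 (r = Mul(-44, 87) = -3828)
Function('H')(U, m) = Mul(Rational(-1, 9), m, Pow(U, 2)) (Function('H')(U, m) = Mul(Rational(-1, 9), Add(Mul(Mul(U, U), m), Mul(Rational(-1, 3), Add(7, -7)))) = Mul(Rational(-1, 9), Add(Mul(Pow(U, 2), m), Mul(Rational(-1, 3), 0))) = Mul(Rational(-1, 9), Add(Mul(m, Pow(U, 2)), 0)) = Mul(Rational(-1, 9), Mul(m, Pow(U, 2))) = Mul(Rational(-1, 9), m, Pow(U, 2)))
Mul(88433, Pow(Function('H')(273, r), -1)) = Mul(88433, Pow(Mul(Rational(-1, 9), -3828, Pow(273, 2)), -1)) = Mul(88433, Pow(Mul(Rational(-1, 9), -3828, 74529), -1)) = Mul(88433, Pow(31699668, -1)) = Mul(88433, Rational(1, 31699668)) = Rational(88433, 31699668)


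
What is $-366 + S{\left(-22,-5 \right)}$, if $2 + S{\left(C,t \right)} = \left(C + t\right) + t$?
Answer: $-400$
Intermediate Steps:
$S{\left(C,t \right)} = -2 + C + 2 t$ ($S{\left(C,t \right)} = -2 + \left(\left(C + t\right) + t\right) = -2 + \left(C + 2 t\right) = -2 + C + 2 t$)
$-366 + S{\left(-22,-5 \right)} = -366 - 34 = -400$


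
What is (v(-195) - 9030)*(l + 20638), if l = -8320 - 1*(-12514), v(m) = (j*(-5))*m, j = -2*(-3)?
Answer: -78965760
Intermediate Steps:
j = 6
v(m) = -30*m (v(m) = (6*(-5))*m = -30*m)
l = 4194 (l = -8320 + 12514 = 4194)
(v(-195) - 9030)*(l + 20638) = (-30*(-195) - 9030)*(4194 + 20638) = (5850 - 9030)*24832 = -3180*24832 = -78965760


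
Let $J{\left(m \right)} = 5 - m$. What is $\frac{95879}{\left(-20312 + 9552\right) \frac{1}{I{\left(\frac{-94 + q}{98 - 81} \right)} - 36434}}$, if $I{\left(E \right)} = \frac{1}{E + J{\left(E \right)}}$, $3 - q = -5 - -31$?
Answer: $\frac{17466181551}{53800} \approx 3.2465 \cdot 10^{5}$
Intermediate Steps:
$q = -23$ ($q = 3 - \left(-5 - -31\right) = 3 - \left(-5 + 31\right) = 3 - 26 = -23$)
$I{\left(E \right)} = \frac{1}{5}$ ($I{\left(E \right)} = \frac{1}{E - \left(-5 + E\right)} = \frac{1}{5}$)
$\frac{95879}{\left(-20312 + 9552\right) \frac{1}{I{\left(\frac{-94 + q}{98 - 81} \right)} - 36434}} = \frac{95879}{\left(-20312 + 9552\right) \frac{1}{\frac{1}{5} - 36434}} = \frac{95879}{\left(-10760\right) \frac{1}{- \frac{182169}{5}}} = \frac{95879}{\left(-10760\right) \left(- \frac{5}{182169}\right)} = \frac{95879}{\frac{53800}{182169}} = 95879 \cdot \frac{182169}{53800} = \frac{17466181551}{53800}$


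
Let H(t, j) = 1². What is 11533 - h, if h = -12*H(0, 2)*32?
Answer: 11917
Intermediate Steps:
H(t, j) = 1
h = -384 (h = -12*1*32 = -12*32 = -384)
11533 - h = 11533 - 1*(-384) = 11533 + 384 = 11917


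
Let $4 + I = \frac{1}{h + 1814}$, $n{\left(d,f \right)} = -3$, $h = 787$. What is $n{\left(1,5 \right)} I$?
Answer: $\frac{10403}{867} \approx 11.999$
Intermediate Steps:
$I = - \frac{10403}{2601}$ ($I = -4 + \frac{1}{787 + 1814} = -4 + \frac{1}{2601} = - \frac{10403}{2601} \approx -3.9996$)
$n{\left(1,5 \right)} I = \left(-3\right) \left(- \frac{10403}{2601}\right) = \frac{10403}{867}$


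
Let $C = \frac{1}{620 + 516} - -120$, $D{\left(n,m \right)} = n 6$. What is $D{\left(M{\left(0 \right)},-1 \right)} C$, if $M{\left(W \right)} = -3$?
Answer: $- \frac{1226889}{568} \approx -2160.0$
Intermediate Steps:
$D{\left(n,m \right)} = 6 n$
$C = \frac{136321}{1136}$ ($C = \frac{1}{1136} + 120 = \frac{136321}{1136} \approx 120.0$)
$D{\left(M{\left(0 \right)},-1 \right)} C = 6 \left(-3\right) \frac{136321}{1136} = \left(-18\right) \frac{136321}{1136} = - \frac{1226889}{568}$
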